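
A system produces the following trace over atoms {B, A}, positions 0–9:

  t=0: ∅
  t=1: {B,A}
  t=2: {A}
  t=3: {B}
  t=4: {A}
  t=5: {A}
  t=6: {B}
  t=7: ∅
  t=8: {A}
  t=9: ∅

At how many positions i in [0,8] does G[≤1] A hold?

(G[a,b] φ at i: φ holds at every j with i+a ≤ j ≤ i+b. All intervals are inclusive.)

Evaluate at each i in [0,8]:
  i=0: ✗ (fails at j=0)
  i=1: ✓ (all of [1,2])
  i=2: ✗ (fails at j=3)
  i=3: ✗ (fails at j=3)
  i=4: ✓ (all of [4,5])
  i=5: ✗ (fails at j=6)
  i=6: ✗ (fails at j=6)
  i=7: ✗ (fails at j=7)
  i=8: ✗ (fails at j=9)
Positions where it holds: {1, 4} → 2.

2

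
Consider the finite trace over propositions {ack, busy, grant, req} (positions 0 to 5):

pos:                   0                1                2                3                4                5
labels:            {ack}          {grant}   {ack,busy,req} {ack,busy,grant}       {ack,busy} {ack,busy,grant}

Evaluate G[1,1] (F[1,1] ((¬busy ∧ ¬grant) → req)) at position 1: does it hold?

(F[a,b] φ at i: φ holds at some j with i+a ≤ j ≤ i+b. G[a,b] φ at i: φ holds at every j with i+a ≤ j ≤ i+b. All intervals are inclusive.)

Check F[1,1] ((¬busy ∧ ¬grant) → req) at every j in [2,2]:
  j=2: holds (witness at 3)
All positions satisfy it → formula holds.

Holds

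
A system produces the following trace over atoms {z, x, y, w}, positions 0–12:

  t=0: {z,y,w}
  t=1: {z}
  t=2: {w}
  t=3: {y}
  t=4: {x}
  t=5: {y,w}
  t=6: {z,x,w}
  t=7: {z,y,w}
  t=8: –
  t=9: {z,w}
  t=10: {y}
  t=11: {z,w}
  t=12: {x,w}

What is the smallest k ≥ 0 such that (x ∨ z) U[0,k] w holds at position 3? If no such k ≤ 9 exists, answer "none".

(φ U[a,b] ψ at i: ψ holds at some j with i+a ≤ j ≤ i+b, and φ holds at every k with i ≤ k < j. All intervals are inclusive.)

Need earliest j ≥ 3 with w, and (x ∨ z) at every k in [3,j-1].
  j=3: rhs fails.
  j=4: rhs fails.
  j=5: rhs holds but lhs fails at k=3.
  j=6: rhs holds but lhs fails at k=3.
  j=7: rhs holds but lhs fails at k=3.
  j=8: rhs fails.
  j=9: rhs holds but lhs fails at k=3.
  j=10: rhs fails.
  j=11: rhs holds but lhs fails at k=3.
  j=12: rhs holds but lhs fails at k=3.
No witness within the range → none.

none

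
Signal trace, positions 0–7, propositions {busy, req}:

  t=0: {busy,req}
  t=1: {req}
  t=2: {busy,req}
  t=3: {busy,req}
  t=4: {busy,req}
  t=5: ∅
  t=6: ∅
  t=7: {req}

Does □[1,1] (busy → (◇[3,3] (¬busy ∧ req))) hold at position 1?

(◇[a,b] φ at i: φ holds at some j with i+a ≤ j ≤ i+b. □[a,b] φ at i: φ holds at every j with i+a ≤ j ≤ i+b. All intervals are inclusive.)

Check (busy → (◇[3,3] (¬busy ∧ req))) at every j in [2,2]:
  j=2: antecedent true; consequent fails (none in [5,5]) → ✗
Fails at j=2 → formula fails.

Does not hold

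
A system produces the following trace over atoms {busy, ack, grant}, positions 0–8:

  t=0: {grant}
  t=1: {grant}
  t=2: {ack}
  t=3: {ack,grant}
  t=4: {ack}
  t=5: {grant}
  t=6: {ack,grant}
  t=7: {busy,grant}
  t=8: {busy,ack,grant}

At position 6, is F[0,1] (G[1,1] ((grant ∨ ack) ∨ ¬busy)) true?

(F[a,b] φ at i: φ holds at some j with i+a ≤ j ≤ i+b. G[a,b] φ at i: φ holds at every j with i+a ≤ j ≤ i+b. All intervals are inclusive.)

Check G[1,1] ((grant ∨ ack) ∨ ¬busy) at each j in [6,7]:
  j=6: holds on [7,7]
  j=7: holds on [8,8]
Found at j=6 → formula holds.

True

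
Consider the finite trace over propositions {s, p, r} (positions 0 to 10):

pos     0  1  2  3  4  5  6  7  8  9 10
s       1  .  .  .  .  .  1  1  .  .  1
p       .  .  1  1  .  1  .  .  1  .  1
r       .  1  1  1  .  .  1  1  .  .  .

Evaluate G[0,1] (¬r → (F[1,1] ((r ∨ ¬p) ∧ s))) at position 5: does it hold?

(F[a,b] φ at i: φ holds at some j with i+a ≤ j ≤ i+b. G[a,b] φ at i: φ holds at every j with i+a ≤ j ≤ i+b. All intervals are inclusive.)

Yes

Check (¬r → (F[1,1] ((r ∨ ¬p) ∧ s))) at every j in [5,6]:
  j=5: antecedent true; consequent holds (witness at 6) → ✓
  j=6: antecedent false → ✓
All positions satisfy it → formula holds.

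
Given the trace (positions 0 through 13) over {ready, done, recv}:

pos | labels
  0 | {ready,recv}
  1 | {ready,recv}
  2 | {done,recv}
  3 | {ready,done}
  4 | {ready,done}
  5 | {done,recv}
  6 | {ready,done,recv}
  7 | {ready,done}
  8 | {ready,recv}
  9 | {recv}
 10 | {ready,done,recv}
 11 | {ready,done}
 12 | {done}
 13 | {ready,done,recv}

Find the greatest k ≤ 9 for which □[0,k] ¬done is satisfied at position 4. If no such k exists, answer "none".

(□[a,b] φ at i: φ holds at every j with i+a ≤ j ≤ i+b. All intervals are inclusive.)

none

¬done must hold from j=4 onward; find where it first fails.
  j=4: fails → no k works.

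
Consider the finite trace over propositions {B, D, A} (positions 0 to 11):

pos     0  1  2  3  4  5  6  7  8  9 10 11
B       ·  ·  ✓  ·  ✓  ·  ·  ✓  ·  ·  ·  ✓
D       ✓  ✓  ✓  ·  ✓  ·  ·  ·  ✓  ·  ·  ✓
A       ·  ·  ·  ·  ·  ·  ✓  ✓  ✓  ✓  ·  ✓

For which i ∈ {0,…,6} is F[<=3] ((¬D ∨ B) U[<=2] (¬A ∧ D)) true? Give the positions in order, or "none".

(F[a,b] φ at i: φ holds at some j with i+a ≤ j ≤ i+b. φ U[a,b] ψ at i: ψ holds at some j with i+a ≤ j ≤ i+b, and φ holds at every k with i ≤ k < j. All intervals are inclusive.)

Evaluate at each i in [0,6]:
  i=0: ✓ (witness j=0)
  i=1: ✓ (witness j=1)
  i=2: ✓ (witness j=2)
  i=3: ✓ (witness j=3)
  i=4: ✓ (witness j=4)
  i=5: ✗ (none in [5,8])
  i=6: ✗ (none in [6,9])

0, 1, 2, 3, 4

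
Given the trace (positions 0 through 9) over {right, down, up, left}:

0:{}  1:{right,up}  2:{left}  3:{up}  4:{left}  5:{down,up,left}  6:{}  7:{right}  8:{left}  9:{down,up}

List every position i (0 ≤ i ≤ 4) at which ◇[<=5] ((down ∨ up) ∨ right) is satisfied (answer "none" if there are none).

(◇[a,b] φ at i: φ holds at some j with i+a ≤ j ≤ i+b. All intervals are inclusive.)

Evaluate at each i in [0,4]:
  i=0: ✓ (witness j=1)
  i=1: ✓ (witness j=1)
  i=2: ✓ (witness j=3)
  i=3: ✓ (witness j=3)
  i=4: ✓ (witness j=5)

0, 1, 2, 3, 4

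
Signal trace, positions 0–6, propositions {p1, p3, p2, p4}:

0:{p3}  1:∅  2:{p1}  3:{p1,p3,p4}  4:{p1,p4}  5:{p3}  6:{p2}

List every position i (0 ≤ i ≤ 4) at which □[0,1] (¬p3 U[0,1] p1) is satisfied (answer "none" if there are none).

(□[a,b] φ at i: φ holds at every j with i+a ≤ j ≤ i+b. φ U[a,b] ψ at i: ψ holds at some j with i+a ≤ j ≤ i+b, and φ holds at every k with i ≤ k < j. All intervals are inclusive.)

1, 2, 3

Evaluate at each i in [0,4]:
  i=0: ✗ (fails at j=0)
  i=1: ✓ (all of [1,2])
  i=2: ✓ (all of [2,3])
  i=3: ✓ (all of [3,4])
  i=4: ✗ (fails at j=5)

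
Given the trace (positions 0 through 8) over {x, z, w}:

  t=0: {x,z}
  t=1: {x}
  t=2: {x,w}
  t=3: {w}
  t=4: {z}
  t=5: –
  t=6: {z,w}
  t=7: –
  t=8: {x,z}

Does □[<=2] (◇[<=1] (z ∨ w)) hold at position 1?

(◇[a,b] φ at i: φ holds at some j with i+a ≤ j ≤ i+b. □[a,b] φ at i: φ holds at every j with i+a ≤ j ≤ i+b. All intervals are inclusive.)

Check ◇[<=1] (z ∨ w) at every j in [1,3]:
  j=1: holds (witness at 2)
  j=2: holds (witness at 2)
  j=3: holds (witness at 3)
All positions satisfy it → formula holds.

True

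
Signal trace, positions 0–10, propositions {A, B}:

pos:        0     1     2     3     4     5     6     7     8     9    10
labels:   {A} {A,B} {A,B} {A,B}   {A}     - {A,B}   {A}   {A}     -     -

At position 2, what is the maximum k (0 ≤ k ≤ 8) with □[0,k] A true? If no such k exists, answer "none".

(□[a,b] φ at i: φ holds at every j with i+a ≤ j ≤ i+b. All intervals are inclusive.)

A must hold from j=2 onward; find where it first fails.
  j=2: holds
  j=3: holds
  j=4: holds
  j=5: fails
Holds on [2,4], so largest k = 2.

2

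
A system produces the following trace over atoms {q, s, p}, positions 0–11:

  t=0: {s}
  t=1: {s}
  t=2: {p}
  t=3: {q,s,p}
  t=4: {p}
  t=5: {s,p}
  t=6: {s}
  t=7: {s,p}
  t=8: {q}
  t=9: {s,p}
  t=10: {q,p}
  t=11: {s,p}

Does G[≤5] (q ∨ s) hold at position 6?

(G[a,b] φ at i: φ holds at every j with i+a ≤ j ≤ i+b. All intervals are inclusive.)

Check (q ∨ s) at every j in [6,11]:
  j=6: true
  j=7: true
  j=8: true
  j=9: true
  j=10: true
  j=11: true
All positions satisfy it → formula holds.

Holds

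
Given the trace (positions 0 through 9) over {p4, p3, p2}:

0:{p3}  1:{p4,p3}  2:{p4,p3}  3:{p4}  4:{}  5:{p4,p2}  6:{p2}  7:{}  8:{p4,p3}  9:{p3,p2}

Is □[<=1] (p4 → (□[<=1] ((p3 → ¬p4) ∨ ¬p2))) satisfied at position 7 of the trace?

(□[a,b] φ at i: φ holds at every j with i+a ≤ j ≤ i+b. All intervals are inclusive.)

Check (p4 → (□[<=1] ((p3 → ¬p4) ∨ ¬p2))) at every j in [7,8]:
  j=7: antecedent false → ✓
  j=8: antecedent true; consequent holds on [8,9] → ✓
All positions satisfy it → formula holds.

True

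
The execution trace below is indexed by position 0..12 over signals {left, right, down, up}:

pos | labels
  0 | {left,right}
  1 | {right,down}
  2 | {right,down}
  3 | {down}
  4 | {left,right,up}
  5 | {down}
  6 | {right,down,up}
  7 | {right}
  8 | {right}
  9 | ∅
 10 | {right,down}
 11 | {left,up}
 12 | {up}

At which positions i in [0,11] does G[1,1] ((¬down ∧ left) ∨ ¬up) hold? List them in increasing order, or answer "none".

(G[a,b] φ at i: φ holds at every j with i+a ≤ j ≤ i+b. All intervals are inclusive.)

Evaluate at each i in [0,11]:
  i=0: ✓ (all of [1,1])
  i=1: ✓ (all of [2,2])
  i=2: ✓ (all of [3,3])
  i=3: ✓ (all of [4,4])
  i=4: ✓ (all of [5,5])
  i=5: ✗ (fails at j=6)
  i=6: ✓ (all of [7,7])
  i=7: ✓ (all of [8,8])
  i=8: ✓ (all of [9,9])
  i=9: ✓ (all of [10,10])
  i=10: ✓ (all of [11,11])
  i=11: ✗ (fails at j=12)

0, 1, 2, 3, 4, 6, 7, 8, 9, 10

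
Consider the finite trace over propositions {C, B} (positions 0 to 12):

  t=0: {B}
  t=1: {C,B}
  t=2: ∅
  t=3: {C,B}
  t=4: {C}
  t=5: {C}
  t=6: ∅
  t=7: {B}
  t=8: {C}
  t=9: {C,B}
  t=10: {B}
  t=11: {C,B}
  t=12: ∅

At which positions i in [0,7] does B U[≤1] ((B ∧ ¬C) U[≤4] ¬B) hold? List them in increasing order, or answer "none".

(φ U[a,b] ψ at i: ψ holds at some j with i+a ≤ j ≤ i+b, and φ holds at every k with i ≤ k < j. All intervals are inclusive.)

1, 2, 3, 4, 5, 6, 7

Evaluate at each i in [0,7]:
  i=0: ✗ (no rhs in [0,1])
  i=1: ✓ (rhs at j=2; lhs holds on [1,1])
  i=2: ✓ (rhs at j=2)
  i=3: ✓ (rhs at j=4; lhs holds on [3,3])
  i=4: ✓ (rhs at j=4)
  i=5: ✓ (rhs at j=5)
  i=6: ✓ (rhs at j=6)
  i=7: ✓ (rhs at j=7)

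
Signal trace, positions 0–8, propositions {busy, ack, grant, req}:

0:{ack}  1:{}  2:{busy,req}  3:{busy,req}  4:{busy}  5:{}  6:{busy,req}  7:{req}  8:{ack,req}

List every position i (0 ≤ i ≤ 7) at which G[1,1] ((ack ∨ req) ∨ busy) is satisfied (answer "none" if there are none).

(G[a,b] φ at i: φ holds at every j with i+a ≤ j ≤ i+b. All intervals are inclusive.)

1, 2, 3, 5, 6, 7

Evaluate at each i in [0,7]:
  i=0: ✗ (fails at j=1)
  i=1: ✓ (all of [2,2])
  i=2: ✓ (all of [3,3])
  i=3: ✓ (all of [4,4])
  i=4: ✗ (fails at j=5)
  i=5: ✓ (all of [6,6])
  i=6: ✓ (all of [7,7])
  i=7: ✓ (all of [8,8])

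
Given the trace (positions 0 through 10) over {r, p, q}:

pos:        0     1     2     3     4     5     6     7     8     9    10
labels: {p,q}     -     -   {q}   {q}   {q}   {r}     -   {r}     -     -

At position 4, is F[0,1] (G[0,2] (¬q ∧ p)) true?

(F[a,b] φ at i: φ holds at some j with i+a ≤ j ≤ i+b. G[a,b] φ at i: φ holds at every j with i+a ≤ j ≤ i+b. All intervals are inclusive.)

Check G[0,2] (¬q ∧ p) at each j in [4,5]:
  j=4: fails at 4
  j=5: fails at 5
No position in the window satisfies it → formula fails.

Does not hold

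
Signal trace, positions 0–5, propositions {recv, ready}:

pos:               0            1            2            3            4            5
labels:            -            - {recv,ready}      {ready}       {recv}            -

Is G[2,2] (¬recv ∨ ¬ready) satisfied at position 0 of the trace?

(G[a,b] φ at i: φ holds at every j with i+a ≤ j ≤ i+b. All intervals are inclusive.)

No

Check (¬recv ∨ ¬ready) at every j in [2,2]:
  j=2: false
Fails at j=2 → formula fails.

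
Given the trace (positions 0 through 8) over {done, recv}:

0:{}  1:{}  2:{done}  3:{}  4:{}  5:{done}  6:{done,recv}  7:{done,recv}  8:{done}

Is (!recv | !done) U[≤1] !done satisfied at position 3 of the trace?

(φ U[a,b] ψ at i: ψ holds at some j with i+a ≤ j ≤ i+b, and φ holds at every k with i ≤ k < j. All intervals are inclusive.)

Holds

Need some j in [3,4] with !done, and (!recv | !done) at every k in [3,j-1].
  j=3: !done holds; no prefix to check → satisfied.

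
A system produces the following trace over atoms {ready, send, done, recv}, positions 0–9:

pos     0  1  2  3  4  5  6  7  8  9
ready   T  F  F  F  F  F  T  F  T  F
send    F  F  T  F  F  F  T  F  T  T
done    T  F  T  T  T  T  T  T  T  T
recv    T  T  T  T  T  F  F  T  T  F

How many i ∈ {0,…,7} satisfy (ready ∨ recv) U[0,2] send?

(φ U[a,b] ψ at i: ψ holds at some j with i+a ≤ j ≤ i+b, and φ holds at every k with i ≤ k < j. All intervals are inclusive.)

Evaluate at each i in [0,7]:
  i=0: ✓ (rhs at j=2; lhs holds on [0,1])
  i=1: ✓ (rhs at j=2; lhs holds on [1,1])
  i=2: ✓ (rhs at j=2)
  i=3: ✗ (no rhs in [3,5])
  i=4: ✗ (lhs fails at k=5 before rhs at j=6)
  i=5: ✗ (lhs fails at k=5 before rhs at j=6)
  i=6: ✓ (rhs at j=6)
  i=7: ✓ (rhs at j=8; lhs holds on [7,7])
Positions where it holds: {0, 1, 2, 6, 7} → 5.

5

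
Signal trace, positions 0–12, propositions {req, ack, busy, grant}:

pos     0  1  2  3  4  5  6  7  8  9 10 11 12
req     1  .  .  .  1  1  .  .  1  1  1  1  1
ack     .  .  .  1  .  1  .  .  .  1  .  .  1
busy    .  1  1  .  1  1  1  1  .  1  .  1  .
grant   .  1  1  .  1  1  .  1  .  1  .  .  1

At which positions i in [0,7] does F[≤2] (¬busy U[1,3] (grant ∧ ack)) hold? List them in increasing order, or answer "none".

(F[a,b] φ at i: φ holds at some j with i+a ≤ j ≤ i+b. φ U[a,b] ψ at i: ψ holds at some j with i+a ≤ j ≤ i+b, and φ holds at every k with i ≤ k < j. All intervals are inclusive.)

Evaluate at each i in [0,7]:
  i=0: ✗ (none in [0,2])
  i=1: ✗ (none in [1,3])
  i=2: ✗ (none in [2,4])
  i=3: ✗ (none in [3,5])
  i=4: ✗ (none in [4,6])
  i=5: ✗ (none in [5,7])
  i=6: ✓ (witness j=8)
  i=7: ✓ (witness j=8)

6, 7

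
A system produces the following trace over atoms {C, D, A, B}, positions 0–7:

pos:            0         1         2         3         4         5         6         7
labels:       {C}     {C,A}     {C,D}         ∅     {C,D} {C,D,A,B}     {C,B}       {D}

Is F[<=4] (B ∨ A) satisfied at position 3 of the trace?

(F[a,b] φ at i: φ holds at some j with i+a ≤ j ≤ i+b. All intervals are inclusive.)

Holds

Check (B ∨ A) at each j in [3,7]:
  j=3: false
  j=4: false
  j=5: true
  j=6: true
  j=7: false
Found at j=5 → formula holds.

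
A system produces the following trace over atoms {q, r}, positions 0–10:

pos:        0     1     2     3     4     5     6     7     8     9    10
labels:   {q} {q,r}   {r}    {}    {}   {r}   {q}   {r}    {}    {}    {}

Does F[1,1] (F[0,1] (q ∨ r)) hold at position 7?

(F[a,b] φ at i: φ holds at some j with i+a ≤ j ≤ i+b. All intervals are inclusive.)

Check F[0,1] (q ∨ r) at each j in [8,8]:
  j=8: fails (none in [8,9])
No position in the window satisfies it → formula fails.

No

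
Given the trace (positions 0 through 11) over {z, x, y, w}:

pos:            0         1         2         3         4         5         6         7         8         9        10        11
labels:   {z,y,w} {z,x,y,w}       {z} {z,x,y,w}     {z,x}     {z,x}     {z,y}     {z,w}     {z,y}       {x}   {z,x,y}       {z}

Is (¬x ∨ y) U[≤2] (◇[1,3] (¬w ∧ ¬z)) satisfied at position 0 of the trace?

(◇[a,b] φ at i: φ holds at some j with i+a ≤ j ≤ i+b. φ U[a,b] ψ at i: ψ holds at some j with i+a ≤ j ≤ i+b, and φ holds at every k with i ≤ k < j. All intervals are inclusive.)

No

Need some j in [0,2] with ◇[1,3] (¬w ∧ ¬z), and (¬x ∨ y) at every k in [0,j-1].
  j=0: ◇[1,3] (¬w ∧ ¬z) — fails (none in [1,3]).
  j=1: ◇[1,3] (¬w ∧ ¬z) — fails (none in [2,4]).
  j=2: ◇[1,3] (¬w ∧ ¬z) — fails (none in [3,5]).
No j in the window works → until fails.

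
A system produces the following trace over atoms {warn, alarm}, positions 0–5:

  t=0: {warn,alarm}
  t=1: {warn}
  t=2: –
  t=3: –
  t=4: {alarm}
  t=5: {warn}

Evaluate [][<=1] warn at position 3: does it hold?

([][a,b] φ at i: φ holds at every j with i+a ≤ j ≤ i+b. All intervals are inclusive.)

Check warn at every j in [3,4]:
  j=3: false
  j=4: false
Fails at j=3 → formula fails.

No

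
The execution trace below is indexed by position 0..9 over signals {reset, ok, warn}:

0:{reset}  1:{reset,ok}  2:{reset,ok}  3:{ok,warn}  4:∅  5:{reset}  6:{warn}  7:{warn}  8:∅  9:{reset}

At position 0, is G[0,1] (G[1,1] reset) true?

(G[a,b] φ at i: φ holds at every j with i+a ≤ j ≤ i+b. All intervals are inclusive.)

Check G[1,1] reset at every j in [0,1]:
  j=0: holds on [1,1]
  j=1: holds on [2,2]
All positions satisfy it → formula holds.

True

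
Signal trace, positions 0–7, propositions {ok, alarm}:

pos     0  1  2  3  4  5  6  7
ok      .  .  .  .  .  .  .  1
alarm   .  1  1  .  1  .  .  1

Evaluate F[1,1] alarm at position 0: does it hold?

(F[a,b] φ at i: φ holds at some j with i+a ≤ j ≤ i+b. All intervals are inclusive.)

Yes

Check alarm at each j in [1,1]:
  j=1: true
Found at j=1 → formula holds.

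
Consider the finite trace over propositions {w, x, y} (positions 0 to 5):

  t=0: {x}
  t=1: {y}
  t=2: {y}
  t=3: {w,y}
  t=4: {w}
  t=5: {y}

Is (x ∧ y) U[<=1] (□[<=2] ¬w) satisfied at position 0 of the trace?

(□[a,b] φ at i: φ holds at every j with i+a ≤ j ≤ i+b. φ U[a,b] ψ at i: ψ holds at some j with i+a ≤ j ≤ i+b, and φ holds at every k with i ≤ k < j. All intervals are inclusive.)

Need some j in [0,1] with □[<=2] ¬w, and (x ∧ y) at every k in [0,j-1].
  j=0: □[<=2] ¬w holds; no prefix to check → satisfied.

True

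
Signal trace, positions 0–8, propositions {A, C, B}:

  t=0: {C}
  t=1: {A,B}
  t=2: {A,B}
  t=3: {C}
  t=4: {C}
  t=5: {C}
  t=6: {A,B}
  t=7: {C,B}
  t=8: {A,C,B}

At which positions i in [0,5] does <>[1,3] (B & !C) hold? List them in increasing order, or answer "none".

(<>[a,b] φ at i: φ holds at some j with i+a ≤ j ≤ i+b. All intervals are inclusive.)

Evaluate at each i in [0,5]:
  i=0: ✓ (witness j=1)
  i=1: ✓ (witness j=2)
  i=2: ✗ (none in [3,5])
  i=3: ✓ (witness j=6)
  i=4: ✓ (witness j=6)
  i=5: ✓ (witness j=6)

0, 1, 3, 4, 5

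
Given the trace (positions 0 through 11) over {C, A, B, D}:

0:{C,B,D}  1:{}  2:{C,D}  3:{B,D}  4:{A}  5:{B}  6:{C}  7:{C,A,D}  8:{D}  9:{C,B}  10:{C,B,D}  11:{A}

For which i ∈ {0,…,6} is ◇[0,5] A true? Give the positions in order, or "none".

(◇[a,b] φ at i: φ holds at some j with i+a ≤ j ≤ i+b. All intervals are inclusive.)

0, 1, 2, 3, 4, 5, 6

Evaluate at each i in [0,6]:
  i=0: ✓ (witness j=4)
  i=1: ✓ (witness j=4)
  i=2: ✓ (witness j=4)
  i=3: ✓ (witness j=4)
  i=4: ✓ (witness j=4)
  i=5: ✓ (witness j=7)
  i=6: ✓ (witness j=7)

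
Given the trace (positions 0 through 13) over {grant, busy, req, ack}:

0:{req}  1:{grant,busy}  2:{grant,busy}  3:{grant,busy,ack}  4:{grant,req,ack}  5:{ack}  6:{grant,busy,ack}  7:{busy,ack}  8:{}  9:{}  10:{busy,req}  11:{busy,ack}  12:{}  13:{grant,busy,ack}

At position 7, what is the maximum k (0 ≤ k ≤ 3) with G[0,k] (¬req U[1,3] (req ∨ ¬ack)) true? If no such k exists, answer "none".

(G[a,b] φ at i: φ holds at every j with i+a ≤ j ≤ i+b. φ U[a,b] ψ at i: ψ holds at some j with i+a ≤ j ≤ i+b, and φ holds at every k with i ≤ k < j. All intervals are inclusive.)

(¬req U[1,3] (req ∨ ¬ack)) must hold from j=7 onward; find where it first fails.
  j=7: holds
  j=8: holds
  j=9: holds
  j=10: fails
Holds on [7,9], so largest k = 2.

2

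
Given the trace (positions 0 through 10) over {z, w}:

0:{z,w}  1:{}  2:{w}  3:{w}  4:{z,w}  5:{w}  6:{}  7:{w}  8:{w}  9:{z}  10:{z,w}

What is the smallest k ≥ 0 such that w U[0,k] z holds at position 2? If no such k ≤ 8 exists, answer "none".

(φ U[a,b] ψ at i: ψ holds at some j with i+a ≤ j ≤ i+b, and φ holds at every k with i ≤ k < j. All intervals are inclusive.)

Need earliest j ≥ 2 with z, and w at every k in [2,j-1].
  j=2: rhs fails.
  j=3: rhs fails.
  j=4: rhs holds; lhs holds on [2,3]. k = 2.

2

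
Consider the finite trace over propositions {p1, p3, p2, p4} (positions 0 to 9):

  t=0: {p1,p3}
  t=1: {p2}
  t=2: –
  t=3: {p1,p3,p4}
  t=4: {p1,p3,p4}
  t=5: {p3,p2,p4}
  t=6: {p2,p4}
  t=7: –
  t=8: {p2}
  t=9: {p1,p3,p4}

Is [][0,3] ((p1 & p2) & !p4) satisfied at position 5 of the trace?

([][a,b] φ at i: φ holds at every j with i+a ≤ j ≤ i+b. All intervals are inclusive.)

False

Check ((p1 & p2) & !p4) at every j in [5,8]:
  j=5: false
  j=6: false
  j=7: false
  j=8: false
Fails at j=5 → formula fails.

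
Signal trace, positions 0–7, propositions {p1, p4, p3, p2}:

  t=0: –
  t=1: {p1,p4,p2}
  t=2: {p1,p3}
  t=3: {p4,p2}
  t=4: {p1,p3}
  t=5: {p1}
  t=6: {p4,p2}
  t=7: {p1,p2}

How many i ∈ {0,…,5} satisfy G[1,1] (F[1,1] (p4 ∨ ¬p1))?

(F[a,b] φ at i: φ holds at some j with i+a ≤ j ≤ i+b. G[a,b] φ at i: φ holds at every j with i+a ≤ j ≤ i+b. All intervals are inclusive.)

Evaluate at each i in [0,5]:
  i=0: ✗ (fails at j=1)
  i=1: ✓ (all of [2,2])
  i=2: ✗ (fails at j=3)
  i=3: ✗ (fails at j=4)
  i=4: ✓ (all of [5,5])
  i=5: ✗ (fails at j=6)
Positions where it holds: {1, 4} → 2.

2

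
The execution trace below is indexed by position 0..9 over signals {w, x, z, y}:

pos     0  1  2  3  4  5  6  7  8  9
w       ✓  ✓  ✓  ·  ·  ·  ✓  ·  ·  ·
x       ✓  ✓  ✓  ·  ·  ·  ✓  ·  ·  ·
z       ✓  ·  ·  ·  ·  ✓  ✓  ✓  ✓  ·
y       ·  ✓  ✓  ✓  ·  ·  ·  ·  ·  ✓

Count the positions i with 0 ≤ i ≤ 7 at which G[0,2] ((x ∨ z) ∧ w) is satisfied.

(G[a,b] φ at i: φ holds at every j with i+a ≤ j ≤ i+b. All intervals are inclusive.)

1

Evaluate at each i in [0,7]:
  i=0: ✓ (all of [0,2])
  i=1: ✗ (fails at j=3)
  i=2: ✗ (fails at j=3)
  i=3: ✗ (fails at j=3)
  i=4: ✗ (fails at j=4)
  i=5: ✗ (fails at j=5)
  i=6: ✗ (fails at j=7)
  i=7: ✗ (fails at j=7)
Positions where it holds: {0} → 1.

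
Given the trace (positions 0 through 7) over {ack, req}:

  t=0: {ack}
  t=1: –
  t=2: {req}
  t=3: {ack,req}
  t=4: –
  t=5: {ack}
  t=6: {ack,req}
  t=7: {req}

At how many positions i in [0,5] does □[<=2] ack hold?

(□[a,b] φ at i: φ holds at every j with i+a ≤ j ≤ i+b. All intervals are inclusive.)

0

Evaluate at each i in [0,5]:
  i=0: ✗ (fails at j=1)
  i=1: ✗ (fails at j=1)
  i=2: ✗ (fails at j=2)
  i=3: ✗ (fails at j=4)
  i=4: ✗ (fails at j=4)
  i=5: ✗ (fails at j=7)
Positions where it holds: {} → 0.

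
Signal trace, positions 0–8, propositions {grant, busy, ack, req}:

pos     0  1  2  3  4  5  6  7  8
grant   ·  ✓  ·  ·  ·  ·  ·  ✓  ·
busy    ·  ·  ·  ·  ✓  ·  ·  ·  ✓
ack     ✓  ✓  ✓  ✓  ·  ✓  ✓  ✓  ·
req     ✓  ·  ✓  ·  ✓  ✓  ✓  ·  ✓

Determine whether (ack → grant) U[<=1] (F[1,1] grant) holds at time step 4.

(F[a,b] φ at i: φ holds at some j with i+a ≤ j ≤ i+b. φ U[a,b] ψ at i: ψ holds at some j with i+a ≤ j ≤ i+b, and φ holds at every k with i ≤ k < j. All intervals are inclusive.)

Need some j in [4,5] with F[1,1] grant, and (ack → grant) at every k in [4,j-1].
  j=4: F[1,1] grant — fails (none in [5,5]).
  j=5: F[1,1] grant — fails (none in [6,6]).
No j in the window works → until fails.

False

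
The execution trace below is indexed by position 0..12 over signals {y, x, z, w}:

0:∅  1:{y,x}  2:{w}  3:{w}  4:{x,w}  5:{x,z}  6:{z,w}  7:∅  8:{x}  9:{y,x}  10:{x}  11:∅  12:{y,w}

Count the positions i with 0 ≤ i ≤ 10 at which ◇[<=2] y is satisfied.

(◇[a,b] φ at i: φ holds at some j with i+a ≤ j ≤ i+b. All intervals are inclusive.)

6

Evaluate at each i in [0,10]:
  i=0: ✓ (witness j=1)
  i=1: ✓ (witness j=1)
  i=2: ✗ (none in [2,4])
  i=3: ✗ (none in [3,5])
  i=4: ✗ (none in [4,6])
  i=5: ✗ (none in [5,7])
  i=6: ✗ (none in [6,8])
  i=7: ✓ (witness j=9)
  i=8: ✓ (witness j=9)
  i=9: ✓ (witness j=9)
  i=10: ✓ (witness j=12)
Positions where it holds: {0, 1, 7, 8, 9, 10} → 6.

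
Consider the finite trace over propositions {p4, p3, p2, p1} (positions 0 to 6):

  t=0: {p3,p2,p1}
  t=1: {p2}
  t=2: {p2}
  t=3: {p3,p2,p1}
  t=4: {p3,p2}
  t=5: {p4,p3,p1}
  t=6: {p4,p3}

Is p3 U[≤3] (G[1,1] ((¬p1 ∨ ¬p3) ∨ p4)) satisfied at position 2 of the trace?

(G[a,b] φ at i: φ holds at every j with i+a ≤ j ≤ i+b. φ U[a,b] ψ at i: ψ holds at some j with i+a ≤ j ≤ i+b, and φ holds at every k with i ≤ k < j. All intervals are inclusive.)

Need some j in [2,5] with G[1,1] ((¬p1 ∨ ¬p3) ∨ p4), and p3 at every k in [2,j-1].
  j=2: G[1,1] ((¬p1 ∨ ¬p3) ∨ p4) — fails at 3.
  j=3: G[1,1] ((¬p1 ∨ ¬p3) ∨ p4) holds, but p3 fails at k=2 → not this j.
  j=4: G[1,1] ((¬p1 ∨ ¬p3) ∨ p4) holds, but p3 fails at k=2 → not this j.
  j=5: G[1,1] ((¬p1 ∨ ¬p3) ∨ p4) holds, but p3 fails at k=2 → not this j.
No j in the window works → until fails.

No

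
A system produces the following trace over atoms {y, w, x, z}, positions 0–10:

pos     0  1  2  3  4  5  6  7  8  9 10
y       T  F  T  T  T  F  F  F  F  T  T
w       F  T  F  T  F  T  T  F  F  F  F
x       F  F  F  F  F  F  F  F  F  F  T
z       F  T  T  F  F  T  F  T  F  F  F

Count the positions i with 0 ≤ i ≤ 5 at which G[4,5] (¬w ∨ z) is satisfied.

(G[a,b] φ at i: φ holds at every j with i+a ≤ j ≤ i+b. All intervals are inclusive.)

Evaluate at each i in [0,5]:
  i=0: ✓ (all of [4,5])
  i=1: ✗ (fails at j=6)
  i=2: ✗ (fails at j=6)
  i=3: ✓ (all of [7,8])
  i=4: ✓ (all of [8,9])
  i=5: ✓ (all of [9,10])
Positions where it holds: {0, 3, 4, 5} → 4.

4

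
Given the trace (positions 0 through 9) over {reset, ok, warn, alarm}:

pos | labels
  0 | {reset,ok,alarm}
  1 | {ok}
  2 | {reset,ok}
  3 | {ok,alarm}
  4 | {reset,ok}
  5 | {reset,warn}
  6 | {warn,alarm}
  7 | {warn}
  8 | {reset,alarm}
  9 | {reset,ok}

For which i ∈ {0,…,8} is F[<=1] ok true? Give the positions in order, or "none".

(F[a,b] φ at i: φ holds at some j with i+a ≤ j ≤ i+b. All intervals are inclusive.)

0, 1, 2, 3, 4, 8

Evaluate at each i in [0,8]:
  i=0: ✓ (witness j=0)
  i=1: ✓ (witness j=1)
  i=2: ✓ (witness j=2)
  i=3: ✓ (witness j=3)
  i=4: ✓ (witness j=4)
  i=5: ✗ (none in [5,6])
  i=6: ✗ (none in [6,7])
  i=7: ✗ (none in [7,8])
  i=8: ✓ (witness j=9)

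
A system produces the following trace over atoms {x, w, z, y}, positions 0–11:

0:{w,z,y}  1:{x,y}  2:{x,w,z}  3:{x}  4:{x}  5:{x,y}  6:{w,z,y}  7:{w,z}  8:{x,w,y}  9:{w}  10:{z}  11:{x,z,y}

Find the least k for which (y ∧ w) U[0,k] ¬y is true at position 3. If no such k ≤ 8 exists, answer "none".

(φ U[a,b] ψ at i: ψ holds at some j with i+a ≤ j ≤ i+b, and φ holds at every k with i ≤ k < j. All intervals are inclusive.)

0

Need earliest j ≥ 3 with ¬y, and (y ∧ w) at every k in [3,j-1].
  j=3: rhs holds (empty prefix). k = 0.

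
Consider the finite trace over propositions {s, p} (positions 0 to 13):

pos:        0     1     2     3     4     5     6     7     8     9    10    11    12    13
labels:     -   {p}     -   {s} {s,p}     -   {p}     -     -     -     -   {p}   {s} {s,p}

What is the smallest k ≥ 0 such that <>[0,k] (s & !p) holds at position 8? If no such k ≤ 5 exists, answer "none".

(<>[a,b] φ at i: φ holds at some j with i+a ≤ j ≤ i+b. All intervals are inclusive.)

Scan j = 8,9,… for (s & !p):
  j=8: fails
  j=9: fails
  j=10: fails
  j=11: fails
  j=12: holds
First hit at j=12, so smallest k = 12-8 = 4.

4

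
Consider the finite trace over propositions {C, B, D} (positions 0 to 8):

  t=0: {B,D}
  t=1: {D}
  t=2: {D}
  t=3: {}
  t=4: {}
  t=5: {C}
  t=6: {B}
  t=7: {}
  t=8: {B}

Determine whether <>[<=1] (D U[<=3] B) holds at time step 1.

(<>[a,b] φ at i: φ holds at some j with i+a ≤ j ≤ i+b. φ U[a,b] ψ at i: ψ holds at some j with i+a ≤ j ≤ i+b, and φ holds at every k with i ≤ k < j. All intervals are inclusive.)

False

Check (D U[<=3] B) at each j in [1,2]:
  j=1: fails
  j=2: fails
No position in the window satisfies it → formula fails.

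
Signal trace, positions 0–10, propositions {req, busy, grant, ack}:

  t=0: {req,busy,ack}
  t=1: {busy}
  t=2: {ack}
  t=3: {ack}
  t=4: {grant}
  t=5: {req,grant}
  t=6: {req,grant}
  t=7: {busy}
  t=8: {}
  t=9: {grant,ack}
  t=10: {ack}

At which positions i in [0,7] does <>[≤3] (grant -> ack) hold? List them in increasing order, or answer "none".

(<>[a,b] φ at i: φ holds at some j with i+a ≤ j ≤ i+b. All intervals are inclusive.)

0, 1, 2, 3, 4, 5, 6, 7

Evaluate at each i in [0,7]:
  i=0: ✓ (witness j=0)
  i=1: ✓ (witness j=1)
  i=2: ✓ (witness j=2)
  i=3: ✓ (witness j=3)
  i=4: ✓ (witness j=7)
  i=5: ✓ (witness j=7)
  i=6: ✓ (witness j=7)
  i=7: ✓ (witness j=7)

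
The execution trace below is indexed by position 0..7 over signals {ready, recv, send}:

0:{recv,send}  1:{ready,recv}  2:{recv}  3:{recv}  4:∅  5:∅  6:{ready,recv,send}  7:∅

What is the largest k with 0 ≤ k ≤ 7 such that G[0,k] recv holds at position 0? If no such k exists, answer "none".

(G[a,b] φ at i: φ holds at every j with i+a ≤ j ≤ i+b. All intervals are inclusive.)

recv must hold from j=0 onward; find where it first fails.
  j=0: holds
  j=1: holds
  j=2: holds
  j=3: holds
  j=4: fails
Holds on [0,3], so largest k = 3.

3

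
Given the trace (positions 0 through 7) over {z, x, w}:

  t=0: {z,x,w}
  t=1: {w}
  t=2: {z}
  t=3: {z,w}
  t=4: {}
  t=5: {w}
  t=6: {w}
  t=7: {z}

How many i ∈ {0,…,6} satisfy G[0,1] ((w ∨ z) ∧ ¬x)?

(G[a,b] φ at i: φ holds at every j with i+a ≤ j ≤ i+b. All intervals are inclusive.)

4

Evaluate at each i in [0,6]:
  i=0: ✗ (fails at j=0)
  i=1: ✓ (all of [1,2])
  i=2: ✓ (all of [2,3])
  i=3: ✗ (fails at j=4)
  i=4: ✗ (fails at j=4)
  i=5: ✓ (all of [5,6])
  i=6: ✓ (all of [6,7])
Positions where it holds: {1, 2, 5, 6} → 4.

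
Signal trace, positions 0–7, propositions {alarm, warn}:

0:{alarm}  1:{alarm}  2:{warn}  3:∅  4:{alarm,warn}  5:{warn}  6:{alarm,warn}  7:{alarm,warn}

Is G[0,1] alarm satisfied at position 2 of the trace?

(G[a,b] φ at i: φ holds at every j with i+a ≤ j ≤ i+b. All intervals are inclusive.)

False

Check alarm at every j in [2,3]:
  j=2: false
  j=3: false
Fails at j=2 → formula fails.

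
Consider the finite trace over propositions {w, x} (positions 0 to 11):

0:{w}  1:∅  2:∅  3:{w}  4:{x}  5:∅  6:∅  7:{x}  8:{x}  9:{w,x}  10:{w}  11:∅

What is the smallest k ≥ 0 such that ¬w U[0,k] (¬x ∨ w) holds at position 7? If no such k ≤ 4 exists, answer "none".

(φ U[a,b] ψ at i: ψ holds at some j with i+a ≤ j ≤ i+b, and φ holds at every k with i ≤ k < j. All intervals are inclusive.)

2

Need earliest j ≥ 7 with (¬x ∨ w), and ¬w at every k in [7,j-1].
  j=7: rhs fails.
  j=8: rhs fails.
  j=9: rhs holds; lhs holds on [7,8]. k = 2.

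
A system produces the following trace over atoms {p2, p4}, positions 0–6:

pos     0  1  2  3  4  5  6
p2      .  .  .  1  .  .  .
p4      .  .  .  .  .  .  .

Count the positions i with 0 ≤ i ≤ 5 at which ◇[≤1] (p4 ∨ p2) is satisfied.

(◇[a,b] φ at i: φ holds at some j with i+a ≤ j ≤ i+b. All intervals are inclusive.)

2

Evaluate at each i in [0,5]:
  i=0: ✗ (none in [0,1])
  i=1: ✗ (none in [1,2])
  i=2: ✓ (witness j=3)
  i=3: ✓ (witness j=3)
  i=4: ✗ (none in [4,5])
  i=5: ✗ (none in [5,6])
Positions where it holds: {2, 3} → 2.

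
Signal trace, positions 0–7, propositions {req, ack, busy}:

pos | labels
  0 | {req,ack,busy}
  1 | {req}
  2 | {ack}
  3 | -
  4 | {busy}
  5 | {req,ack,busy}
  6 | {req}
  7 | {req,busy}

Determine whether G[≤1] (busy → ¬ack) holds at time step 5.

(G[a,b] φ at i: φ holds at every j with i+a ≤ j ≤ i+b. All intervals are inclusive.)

Check (busy → ¬ack) at every j in [5,6]:
  j=5: antecedent true; consequent false → ✗
  j=6: antecedent false → ✓
Fails at j=5 → formula fails.

No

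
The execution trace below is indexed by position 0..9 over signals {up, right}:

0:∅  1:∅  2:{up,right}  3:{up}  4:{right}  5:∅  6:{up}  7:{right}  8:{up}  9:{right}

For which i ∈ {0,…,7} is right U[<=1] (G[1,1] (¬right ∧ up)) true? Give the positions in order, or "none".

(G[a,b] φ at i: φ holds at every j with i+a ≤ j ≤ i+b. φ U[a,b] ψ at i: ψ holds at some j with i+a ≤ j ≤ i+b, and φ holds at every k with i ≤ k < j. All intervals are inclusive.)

Evaluate at each i in [0,7]:
  i=0: ✗ (no rhs in [0,1])
  i=1: ✗ (lhs fails at k=1 before rhs at j=2)
  i=2: ✓ (rhs at j=2)
  i=3: ✗ (no rhs in [3,4])
  i=4: ✓ (rhs at j=5; lhs holds on [4,4])
  i=5: ✓ (rhs at j=5)
  i=6: ✗ (lhs fails at k=6 before rhs at j=7)
  i=7: ✓ (rhs at j=7)

2, 4, 5, 7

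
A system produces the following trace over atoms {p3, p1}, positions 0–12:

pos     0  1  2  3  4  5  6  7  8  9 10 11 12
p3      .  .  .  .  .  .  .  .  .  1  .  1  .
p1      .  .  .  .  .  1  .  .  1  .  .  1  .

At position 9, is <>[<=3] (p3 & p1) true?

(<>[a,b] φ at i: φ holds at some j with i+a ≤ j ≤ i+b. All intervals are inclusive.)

True

Check (p3 & p1) at each j in [9,12]:
  j=9: false
  j=10: false
  j=11: true
  j=12: false
Found at j=11 → formula holds.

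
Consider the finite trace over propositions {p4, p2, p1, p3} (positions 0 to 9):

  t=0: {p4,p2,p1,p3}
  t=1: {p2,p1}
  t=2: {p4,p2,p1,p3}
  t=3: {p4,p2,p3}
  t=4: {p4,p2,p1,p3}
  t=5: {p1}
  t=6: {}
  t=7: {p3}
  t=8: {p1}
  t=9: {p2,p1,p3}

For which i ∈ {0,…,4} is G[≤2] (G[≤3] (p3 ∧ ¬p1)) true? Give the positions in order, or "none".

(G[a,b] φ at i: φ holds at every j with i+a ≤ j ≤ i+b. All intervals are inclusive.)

none

Evaluate at each i in [0,4]:
  i=0: ✗ (fails at j=0)
  i=1: ✗ (fails at j=1)
  i=2: ✗ (fails at j=2)
  i=3: ✗ (fails at j=3)
  i=4: ✗ (fails at j=4)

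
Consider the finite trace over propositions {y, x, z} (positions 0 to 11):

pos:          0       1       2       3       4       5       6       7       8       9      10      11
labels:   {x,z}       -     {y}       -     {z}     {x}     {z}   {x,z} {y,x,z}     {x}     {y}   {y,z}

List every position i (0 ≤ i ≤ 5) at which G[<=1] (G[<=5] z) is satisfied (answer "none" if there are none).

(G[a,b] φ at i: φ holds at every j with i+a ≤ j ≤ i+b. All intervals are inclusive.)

none

Evaluate at each i in [0,5]:
  i=0: ✗ (fails at j=0)
  i=1: ✗ (fails at j=1)
  i=2: ✗ (fails at j=2)
  i=3: ✗ (fails at j=3)
  i=4: ✗ (fails at j=4)
  i=5: ✗ (fails at j=5)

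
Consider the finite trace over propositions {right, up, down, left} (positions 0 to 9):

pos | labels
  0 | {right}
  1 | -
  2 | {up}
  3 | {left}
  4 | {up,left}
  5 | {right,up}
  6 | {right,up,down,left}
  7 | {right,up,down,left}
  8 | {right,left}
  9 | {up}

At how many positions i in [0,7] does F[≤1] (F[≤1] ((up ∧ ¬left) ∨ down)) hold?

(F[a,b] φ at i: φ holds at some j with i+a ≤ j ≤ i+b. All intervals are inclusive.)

Evaluate at each i in [0,7]:
  i=0: ✓ (witness j=1)
  i=1: ✓ (witness j=1)
  i=2: ✓ (witness j=2)
  i=3: ✓ (witness j=4)
  i=4: ✓ (witness j=4)
  i=5: ✓ (witness j=5)
  i=6: ✓ (witness j=6)
  i=7: ✓ (witness j=7)
Positions where it holds: {0, 1, 2, 3, 4, 5, 6, 7} → 8.

8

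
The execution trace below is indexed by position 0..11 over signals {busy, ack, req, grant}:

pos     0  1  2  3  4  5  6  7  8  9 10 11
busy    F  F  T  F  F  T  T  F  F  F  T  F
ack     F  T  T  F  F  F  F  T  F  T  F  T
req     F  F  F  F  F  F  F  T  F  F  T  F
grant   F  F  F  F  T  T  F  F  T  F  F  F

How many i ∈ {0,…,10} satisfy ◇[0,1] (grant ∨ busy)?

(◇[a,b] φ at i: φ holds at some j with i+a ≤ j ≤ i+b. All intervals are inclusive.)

10

Evaluate at each i in [0,10]:
  i=0: ✗ (none in [0,1])
  i=1: ✓ (witness j=2)
  i=2: ✓ (witness j=2)
  i=3: ✓ (witness j=4)
  i=4: ✓ (witness j=4)
  i=5: ✓ (witness j=5)
  i=6: ✓ (witness j=6)
  i=7: ✓ (witness j=8)
  i=8: ✓ (witness j=8)
  i=9: ✓ (witness j=10)
  i=10: ✓ (witness j=10)
Positions where it holds: {1, 2, 3, 4, 5, 6, 7, 8, 9, 10} → 10.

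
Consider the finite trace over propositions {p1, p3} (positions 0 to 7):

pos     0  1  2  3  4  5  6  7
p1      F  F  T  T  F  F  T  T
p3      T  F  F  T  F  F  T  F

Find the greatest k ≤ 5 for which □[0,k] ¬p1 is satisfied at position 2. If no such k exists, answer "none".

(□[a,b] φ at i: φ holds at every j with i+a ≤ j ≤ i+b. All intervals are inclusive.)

¬p1 must hold from j=2 onward; find where it first fails.
  j=2: fails → no k works.

none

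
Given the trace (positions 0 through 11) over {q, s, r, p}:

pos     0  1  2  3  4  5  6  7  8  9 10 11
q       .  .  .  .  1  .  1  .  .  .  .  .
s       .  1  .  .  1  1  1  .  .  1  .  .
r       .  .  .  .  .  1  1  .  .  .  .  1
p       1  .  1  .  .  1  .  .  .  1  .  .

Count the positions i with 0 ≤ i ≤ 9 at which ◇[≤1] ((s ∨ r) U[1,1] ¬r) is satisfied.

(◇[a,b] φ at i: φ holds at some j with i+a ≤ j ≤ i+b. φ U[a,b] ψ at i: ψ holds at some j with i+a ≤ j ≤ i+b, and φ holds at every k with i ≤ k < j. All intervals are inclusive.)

6

Evaluate at each i in [0,9]:
  i=0: ✓ (witness j=1)
  i=1: ✓ (witness j=1)
  i=2: ✗ (none in [2,3])
  i=3: ✗ (none in [3,4])
  i=4: ✗ (none in [4,5])
  i=5: ✓ (witness j=6)
  i=6: ✓ (witness j=6)
  i=7: ✗ (none in [7,8])
  i=8: ✓ (witness j=9)
  i=9: ✓ (witness j=9)
Positions where it holds: {0, 1, 5, 6, 8, 9} → 6.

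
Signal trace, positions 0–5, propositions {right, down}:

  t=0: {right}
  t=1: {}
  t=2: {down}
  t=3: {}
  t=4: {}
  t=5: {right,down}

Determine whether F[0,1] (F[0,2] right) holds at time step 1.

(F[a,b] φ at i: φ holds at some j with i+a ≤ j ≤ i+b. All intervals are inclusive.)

Check F[0,2] right at each j in [1,2]:
  j=1: fails (none in [1,3])
  j=2: fails (none in [2,4])
No position in the window satisfies it → formula fails.

Does not hold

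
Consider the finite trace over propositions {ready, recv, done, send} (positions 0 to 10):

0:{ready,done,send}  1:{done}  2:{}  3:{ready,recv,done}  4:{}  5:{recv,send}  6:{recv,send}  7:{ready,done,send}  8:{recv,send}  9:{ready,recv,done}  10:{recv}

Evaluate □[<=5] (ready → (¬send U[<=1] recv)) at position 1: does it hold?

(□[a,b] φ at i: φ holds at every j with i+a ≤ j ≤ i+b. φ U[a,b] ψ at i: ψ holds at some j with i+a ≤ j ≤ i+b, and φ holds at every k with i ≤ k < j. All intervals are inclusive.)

True

Check (ready → (¬send U[<=1] recv)) at every j in [1,6]:
  j=1: antecedent false → ✓
  j=2: antecedent false → ✓
  j=3: antecedent true; consequent holds → ✓
  j=4: antecedent false → ✓
  j=5: antecedent false → ✓
  j=6: antecedent false → ✓
All positions satisfy it → formula holds.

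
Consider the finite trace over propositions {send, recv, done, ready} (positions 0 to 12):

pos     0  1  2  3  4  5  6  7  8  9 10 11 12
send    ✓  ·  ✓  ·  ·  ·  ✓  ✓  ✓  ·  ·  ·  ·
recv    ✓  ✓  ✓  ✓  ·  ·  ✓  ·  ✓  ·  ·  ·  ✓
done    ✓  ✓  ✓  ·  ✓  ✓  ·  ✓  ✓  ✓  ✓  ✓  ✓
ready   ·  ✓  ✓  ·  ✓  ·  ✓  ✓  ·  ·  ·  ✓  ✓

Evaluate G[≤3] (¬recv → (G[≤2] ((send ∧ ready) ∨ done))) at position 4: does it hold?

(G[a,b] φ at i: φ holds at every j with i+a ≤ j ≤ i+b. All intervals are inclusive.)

True

Check (¬recv → (G[≤2] ((send ∧ ready) ∨ done))) at every j in [4,7]:
  j=4: antecedent true; consequent holds on [4,6] → ✓
  j=5: antecedent true; consequent holds on [5,7] → ✓
  j=6: antecedent false → ✓
  j=7: antecedent true; consequent holds on [7,9] → ✓
All positions satisfy it → formula holds.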